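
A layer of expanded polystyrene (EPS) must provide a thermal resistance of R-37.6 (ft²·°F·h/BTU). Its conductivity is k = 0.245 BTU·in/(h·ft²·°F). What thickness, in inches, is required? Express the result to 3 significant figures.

L = R × k = 37.6 × 0.245 = 9.212 in

9.21 in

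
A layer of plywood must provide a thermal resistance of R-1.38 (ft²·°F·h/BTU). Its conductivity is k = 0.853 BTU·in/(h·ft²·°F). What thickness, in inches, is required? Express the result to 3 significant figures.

1.18 in

L = R × k = 1.38 × 0.853 = 1.177 in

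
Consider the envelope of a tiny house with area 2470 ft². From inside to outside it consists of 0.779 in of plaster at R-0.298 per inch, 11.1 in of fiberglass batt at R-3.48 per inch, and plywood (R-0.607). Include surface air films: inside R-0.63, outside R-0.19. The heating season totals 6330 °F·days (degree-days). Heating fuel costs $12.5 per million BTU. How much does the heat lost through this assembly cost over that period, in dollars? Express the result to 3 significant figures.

116 dollars

0.779 × 0.298 = 0.2321
11.1 × 3.48 = 38.63
R_total = 0.63 + 0.2321 + 38.63 + 0.607 + 0.19 = 40.29 ft²·°F·h/BTU
E = A × HDD × 24 / R = 2470 × 6330 × 24 / 40.29 = 9314000 BTU
Cost = 9314000/10⁶ × 12.5 = $116.4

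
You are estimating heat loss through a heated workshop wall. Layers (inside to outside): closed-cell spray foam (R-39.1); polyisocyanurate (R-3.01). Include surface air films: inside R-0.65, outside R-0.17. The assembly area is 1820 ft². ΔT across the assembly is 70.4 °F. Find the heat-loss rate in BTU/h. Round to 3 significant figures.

2980 BTU/h

R_total = 0.65 + 39.1 + 3.01 + 0.17 = 42.93 ft²·°F·h/BTU
Q = A·ΔT/R = 1820 × 70.4 / 42.93 = 2985 BTU/h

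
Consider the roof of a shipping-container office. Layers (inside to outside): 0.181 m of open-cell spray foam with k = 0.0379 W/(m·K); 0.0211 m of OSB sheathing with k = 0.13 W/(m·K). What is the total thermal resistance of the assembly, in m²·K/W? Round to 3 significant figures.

0.181/0.0379 = 4.776
0.0211/0.13 = 0.1623
R_total = 4.776 + 0.1623 = 4.938 m²·K/W

4.94 m²·K/W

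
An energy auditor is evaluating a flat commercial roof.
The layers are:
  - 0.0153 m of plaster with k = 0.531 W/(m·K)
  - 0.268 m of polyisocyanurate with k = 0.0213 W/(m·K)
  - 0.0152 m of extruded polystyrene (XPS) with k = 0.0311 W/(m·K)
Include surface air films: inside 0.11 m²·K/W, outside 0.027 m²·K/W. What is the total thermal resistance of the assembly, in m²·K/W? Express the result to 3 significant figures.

13.2 m²·K/W

0.0153/0.531 = 0.02881
0.268/0.0213 = 12.58
0.0152/0.0311 = 0.4887
R_total = 0.11 + 0.02881 + 12.58 + 0.4887 + 0.027 = 13.24 m²·K/W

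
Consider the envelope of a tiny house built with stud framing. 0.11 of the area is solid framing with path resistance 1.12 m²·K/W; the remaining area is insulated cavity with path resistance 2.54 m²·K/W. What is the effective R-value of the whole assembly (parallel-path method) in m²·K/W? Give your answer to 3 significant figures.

2.23 m²·K/W

U_eff = 0.89/2.54 + 0.11/1.12 = 0.3504 + 0.09821 = 0.4486
R_eff = 1/U_eff = 2.229 m²·K/W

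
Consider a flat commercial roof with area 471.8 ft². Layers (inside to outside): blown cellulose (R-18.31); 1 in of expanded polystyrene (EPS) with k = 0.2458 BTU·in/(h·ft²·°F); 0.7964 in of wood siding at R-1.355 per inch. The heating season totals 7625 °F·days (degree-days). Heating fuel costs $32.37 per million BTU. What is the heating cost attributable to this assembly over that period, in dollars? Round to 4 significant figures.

1/0.2458 = 4.0683
0.7964 × 1.355 = 1.0791
R_total = 18.31 + 4.0683 + 1.0791 = 23.457 ft²·°F·h/BTU
E = A × HDD × 24 / R = 471.8 × 7625 × 24 / 23.457 = 3680700 BTU
Cost = 3680700/10⁶ × 32.37 = $119.14

119.1 dollars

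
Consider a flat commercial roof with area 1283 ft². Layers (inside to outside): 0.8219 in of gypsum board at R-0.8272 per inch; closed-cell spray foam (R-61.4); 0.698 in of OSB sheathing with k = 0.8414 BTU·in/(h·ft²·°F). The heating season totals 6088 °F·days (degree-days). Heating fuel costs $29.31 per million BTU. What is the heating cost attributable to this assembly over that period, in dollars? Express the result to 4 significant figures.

87.34 dollars

0.8219 × 0.8272 = 0.67988
0.698/0.8414 = 0.82957
R_total = 0.67988 + 61.4 + 0.82957 = 62.909 ft²·°F·h/BTU
E = A × HDD × 24 / R = 1283 × 6088 × 24 / 62.909 = 2979900 BTU
Cost = 2979900/10⁶ × 29.31 = $87.34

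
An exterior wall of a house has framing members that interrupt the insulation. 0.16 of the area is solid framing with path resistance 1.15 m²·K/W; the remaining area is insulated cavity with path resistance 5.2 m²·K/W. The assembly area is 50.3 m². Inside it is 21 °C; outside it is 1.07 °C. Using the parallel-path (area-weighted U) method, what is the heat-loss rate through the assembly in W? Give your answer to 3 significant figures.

301 W

U_eff = 0.84/5.2 + 0.16/1.15 = 0.1615 + 0.1391 = 0.3007
R_eff = 1/U_eff = 3.326 m²·K/W
Q = 50.3 × (21 − 1.07) / 3.326 = 301.4 W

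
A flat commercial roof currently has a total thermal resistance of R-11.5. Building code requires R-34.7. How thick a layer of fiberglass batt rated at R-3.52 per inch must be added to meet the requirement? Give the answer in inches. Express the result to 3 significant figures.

ΔR = 34.7 − 11.5 = 23.2 ft²·°F·h/BTU
L = ΔR / (R/in) = 23.2/3.52 = 6.591 in

6.59 in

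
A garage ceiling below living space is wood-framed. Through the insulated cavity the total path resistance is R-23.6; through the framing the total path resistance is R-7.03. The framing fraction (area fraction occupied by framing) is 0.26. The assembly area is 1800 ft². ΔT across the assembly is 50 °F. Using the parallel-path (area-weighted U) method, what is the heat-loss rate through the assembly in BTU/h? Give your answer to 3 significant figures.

6150 BTU/h

U_eff = 0.74/23.6 + 0.26/7.03 = 0.03136 + 0.03698 = 0.06834
R_eff = 1/U_eff = 14.63 ft²·°F·h/BTU
Q = 1800 × 50 / 14.63 = 6151 BTU/h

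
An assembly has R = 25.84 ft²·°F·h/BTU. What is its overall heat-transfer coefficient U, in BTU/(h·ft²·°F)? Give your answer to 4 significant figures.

U = 1/R = 1/25.84 = 0.0387

0.03870 BTU/(h·ft²·°F)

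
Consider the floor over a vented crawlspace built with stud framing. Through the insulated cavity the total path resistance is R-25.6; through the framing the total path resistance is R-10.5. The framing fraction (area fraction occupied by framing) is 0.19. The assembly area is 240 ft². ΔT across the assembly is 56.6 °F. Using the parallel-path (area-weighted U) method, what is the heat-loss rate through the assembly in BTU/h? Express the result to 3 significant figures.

U_eff = 0.81/25.6 + 0.19/10.5 = 0.03164 + 0.0181 = 0.04974
R_eff = 1/U_eff = 20.11 ft²·°F·h/BTU
Q = 240 × 56.6 / 20.11 = 675.6 BTU/h

676 BTU/h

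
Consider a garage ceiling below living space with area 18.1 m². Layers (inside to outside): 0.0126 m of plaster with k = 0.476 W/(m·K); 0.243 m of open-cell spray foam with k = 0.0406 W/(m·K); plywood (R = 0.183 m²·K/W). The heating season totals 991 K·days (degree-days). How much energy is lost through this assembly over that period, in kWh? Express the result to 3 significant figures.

69.5 kWh

0.0126/0.476 = 0.02647
0.243/0.0406 = 5.985
R_total = 0.02647 + 5.985 + 0.183 = 6.195 m²·K/W
E = A × HDD × 24 / R / 1000 = 18.1 × 991 × 24 / 6.195 / 1000 = 69.49 kWh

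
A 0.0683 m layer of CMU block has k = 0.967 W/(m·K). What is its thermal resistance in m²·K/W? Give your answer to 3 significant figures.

0.0706 m²·K/W

R = L/k = 0.0683/0.967 = 0.07063 m²·K/W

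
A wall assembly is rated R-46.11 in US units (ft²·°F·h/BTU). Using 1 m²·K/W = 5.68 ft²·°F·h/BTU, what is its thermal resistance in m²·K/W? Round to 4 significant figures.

R_SI = 46.11/5.68 = 8.118

8.118 m²·K/W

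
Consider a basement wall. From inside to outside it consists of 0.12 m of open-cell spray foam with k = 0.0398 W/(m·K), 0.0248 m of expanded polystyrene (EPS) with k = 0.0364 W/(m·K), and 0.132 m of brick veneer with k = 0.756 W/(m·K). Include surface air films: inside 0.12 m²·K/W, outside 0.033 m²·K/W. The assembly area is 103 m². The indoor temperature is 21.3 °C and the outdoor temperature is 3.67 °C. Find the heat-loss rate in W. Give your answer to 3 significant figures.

0.12/0.0398 = 3.015
0.0248/0.0364 = 0.6813
0.132/0.756 = 0.1746
R_total = 0.12 + 3.015 + 0.6813 + 0.1746 + 0.033 = 4.024 m²·K/W
Q = A·ΔT/R = 103 × (21.3 − 3.67) / 4.024 = 451.3 W

451 W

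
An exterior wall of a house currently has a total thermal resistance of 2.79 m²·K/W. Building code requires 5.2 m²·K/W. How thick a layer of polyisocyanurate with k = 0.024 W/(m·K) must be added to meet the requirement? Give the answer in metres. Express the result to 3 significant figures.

ΔR = 5.2 − 2.79 = 2.41 m²·K/W
L = ΔR × k = 2.41 × 0.024 = 0.05784 m

0.0578 m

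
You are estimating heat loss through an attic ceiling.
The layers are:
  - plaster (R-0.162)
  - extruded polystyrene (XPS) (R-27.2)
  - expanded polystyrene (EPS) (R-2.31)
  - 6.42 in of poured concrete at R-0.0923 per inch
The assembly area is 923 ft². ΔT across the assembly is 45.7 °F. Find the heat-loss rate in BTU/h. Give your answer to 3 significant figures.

1390 BTU/h

6.42 × 0.0923 = 0.5926
R_total = 0.162 + 27.2 + 2.31 + 0.5926 = 30.26 ft²·°F·h/BTU
Q = A·ΔT/R = 923 × 45.7 / 30.26 = 1394 BTU/h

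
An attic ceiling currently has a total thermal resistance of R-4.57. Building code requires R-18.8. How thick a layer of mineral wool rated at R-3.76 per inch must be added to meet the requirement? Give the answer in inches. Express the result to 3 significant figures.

ΔR = 18.8 − 4.57 = 14.23 ft²·°F·h/BTU
L = ΔR / (R/in) = 14.23/3.76 = 3.785 in

3.78 in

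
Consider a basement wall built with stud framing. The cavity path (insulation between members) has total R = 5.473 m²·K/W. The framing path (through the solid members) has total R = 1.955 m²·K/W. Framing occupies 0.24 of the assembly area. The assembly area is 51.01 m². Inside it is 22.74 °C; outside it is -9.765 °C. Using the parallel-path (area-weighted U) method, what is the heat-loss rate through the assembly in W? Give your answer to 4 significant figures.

433.8 W

U_eff = 0.76/5.473 + 0.24/1.955 = 0.13886 + 0.12276 = 0.26163
R_eff = 1/U_eff = 3.8223 m²·K/W
Q = 51.01 × (22.74 − (-9.765)) / 3.8223 = 433.8 W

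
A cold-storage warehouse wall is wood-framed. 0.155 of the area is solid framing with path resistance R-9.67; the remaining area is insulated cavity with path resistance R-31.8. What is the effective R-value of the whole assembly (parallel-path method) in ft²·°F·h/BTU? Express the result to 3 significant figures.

U_eff = 0.845/31.8 + 0.155/9.67 = 0.02657 + 0.01603 = 0.0426
R_eff = 1/U_eff = 23.47 ft²·°F·h/BTU

23.5 ft²·°F·h/BTU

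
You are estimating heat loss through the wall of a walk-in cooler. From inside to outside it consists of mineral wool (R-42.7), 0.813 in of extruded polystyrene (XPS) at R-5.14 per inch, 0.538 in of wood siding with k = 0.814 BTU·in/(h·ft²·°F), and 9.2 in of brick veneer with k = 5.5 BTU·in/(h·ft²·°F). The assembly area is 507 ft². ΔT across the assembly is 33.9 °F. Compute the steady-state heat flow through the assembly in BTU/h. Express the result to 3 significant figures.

0.813 × 5.14 = 4.179
0.538/0.814 = 0.6609
9.2/5.5 = 1.673
R_total = 42.7 + 4.179 + 0.6609 + 1.673 = 49.21 ft²·°F·h/BTU
Q = A·ΔT/R = 507 × 33.9 / 49.21 = 349.2 BTU/h

349 BTU/h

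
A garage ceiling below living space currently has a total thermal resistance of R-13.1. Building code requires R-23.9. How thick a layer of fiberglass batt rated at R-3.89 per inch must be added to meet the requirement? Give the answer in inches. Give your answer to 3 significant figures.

2.78 in

ΔR = 23.9 − 13.1 = 10.8 ft²·°F·h/BTU
L = ΔR / (R/in) = 10.8/3.89 = 2.776 in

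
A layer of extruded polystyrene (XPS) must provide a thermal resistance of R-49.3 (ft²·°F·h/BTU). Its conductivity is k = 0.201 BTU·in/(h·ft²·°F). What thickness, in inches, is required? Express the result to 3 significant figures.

L = R × k = 49.3 × 0.201 = 9.909 in

9.91 in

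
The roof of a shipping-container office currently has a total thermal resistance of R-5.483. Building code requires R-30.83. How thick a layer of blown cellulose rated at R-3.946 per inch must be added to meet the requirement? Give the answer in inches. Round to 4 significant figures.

6.423 in

ΔR = 30.83 − 5.483 = 25.347 ft²·°F·h/BTU
L = ΔR / (R/in) = 25.347/3.946 = 6.4235 in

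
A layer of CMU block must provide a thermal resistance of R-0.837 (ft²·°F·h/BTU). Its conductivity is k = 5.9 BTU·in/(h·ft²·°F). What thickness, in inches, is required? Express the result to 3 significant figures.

L = R × k = 0.837 × 5.9 = 4.938 in

4.94 in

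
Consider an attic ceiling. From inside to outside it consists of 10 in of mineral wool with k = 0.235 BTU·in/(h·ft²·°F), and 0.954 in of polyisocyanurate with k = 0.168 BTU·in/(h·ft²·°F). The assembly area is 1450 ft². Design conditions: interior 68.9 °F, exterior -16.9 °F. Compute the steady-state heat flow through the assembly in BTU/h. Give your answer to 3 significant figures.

10/0.235 = 42.55
0.954/0.168 = 5.679
R_total = 42.55 + 5.679 = 48.23 ft²·°F·h/BTU
Q = A·ΔT/R = 1450 × (68.9 − (-16.9)) / 48.23 = 2579 BTU/h

2580 BTU/h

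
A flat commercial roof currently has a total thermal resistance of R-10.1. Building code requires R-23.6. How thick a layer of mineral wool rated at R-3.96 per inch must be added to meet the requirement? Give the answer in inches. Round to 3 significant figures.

ΔR = 23.6 − 10.1 = 13.5 ft²·°F·h/BTU
L = ΔR / (R/in) = 13.5/3.96 = 3.409 in

3.41 in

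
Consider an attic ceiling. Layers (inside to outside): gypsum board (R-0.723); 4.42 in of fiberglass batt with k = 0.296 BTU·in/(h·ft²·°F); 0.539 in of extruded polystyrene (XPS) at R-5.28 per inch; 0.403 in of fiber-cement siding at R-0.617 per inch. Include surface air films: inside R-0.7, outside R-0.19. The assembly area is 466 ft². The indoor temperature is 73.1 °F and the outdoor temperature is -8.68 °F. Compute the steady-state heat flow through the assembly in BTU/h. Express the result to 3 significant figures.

4.42/0.296 = 14.93
0.539 × 5.28 = 2.846
0.403 × 0.617 = 0.2487
R_total = 0.7 + 0.723 + 14.93 + 2.846 + 0.2487 + 0.19 = 19.64 ft²·°F·h/BTU
Q = A·ΔT/R = 466 × (73.1 − (-8.68)) / 19.64 = 1940 BTU/h

1940 BTU/h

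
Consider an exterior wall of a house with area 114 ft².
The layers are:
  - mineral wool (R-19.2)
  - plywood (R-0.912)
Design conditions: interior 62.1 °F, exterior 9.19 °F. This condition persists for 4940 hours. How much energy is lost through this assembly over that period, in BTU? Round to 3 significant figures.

R_total = 19.2 + 0.912 = 20.11 ft²·°F·h/BTU
Q = 114 × (62.1 − 9.19) / 20.11 = 299.9 BTU/h
E = 299.9 × 4940 = 1482000 BTU

1480000 BTU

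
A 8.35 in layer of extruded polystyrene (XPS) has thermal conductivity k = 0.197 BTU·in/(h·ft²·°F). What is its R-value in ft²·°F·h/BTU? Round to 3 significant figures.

42.4 ft²·°F·h/BTU

R = L/k = 8.35/0.197 = 42.39 ft²·°F·h/BTU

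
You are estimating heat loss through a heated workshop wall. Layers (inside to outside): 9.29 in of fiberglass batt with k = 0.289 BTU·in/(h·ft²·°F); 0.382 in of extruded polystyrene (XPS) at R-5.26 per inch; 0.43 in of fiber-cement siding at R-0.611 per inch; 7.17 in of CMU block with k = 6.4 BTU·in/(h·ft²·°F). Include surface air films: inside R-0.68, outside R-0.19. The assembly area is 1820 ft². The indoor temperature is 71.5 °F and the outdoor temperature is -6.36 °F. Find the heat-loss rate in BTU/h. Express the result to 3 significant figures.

9.29/0.289 = 32.15
0.382 × 5.26 = 2.009
0.43 × 0.611 = 0.2627
7.17/6.4 = 1.12
R_total = 0.68 + 32.15 + 2.009 + 0.2627 + 1.12 + 0.19 = 36.41 ft²·°F·h/BTU
Q = A·ΔT/R = 1820 × (71.5 − (-6.36)) / 36.41 = 3892 BTU/h

3890 BTU/h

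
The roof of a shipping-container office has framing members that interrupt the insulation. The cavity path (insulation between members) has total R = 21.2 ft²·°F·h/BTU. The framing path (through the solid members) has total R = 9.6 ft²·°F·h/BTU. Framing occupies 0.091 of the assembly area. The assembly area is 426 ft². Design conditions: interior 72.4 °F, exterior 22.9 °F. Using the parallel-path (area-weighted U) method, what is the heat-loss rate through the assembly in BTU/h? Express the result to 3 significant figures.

1100 BTU/h

U_eff = 0.909/21.2 + 0.091/9.6 = 0.04288 + 0.009479 = 0.05236
R_eff = 1/U_eff = 19.1 ft²·°F·h/BTU
Q = 426 × (72.4 − 22.9) / 19.1 = 1104 BTU/h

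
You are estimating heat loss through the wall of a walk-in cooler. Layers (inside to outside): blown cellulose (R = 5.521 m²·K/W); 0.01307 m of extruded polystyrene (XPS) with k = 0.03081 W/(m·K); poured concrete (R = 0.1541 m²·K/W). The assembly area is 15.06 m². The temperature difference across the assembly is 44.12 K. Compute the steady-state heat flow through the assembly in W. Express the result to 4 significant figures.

108.9 W

0.01307/0.03081 = 0.42421
R_total = 5.521 + 0.42421 + 0.1541 = 6.0993 m²·K/W
Q = A·ΔT/R = 15.06 × 44.12 / 6.0993 = 108.94 W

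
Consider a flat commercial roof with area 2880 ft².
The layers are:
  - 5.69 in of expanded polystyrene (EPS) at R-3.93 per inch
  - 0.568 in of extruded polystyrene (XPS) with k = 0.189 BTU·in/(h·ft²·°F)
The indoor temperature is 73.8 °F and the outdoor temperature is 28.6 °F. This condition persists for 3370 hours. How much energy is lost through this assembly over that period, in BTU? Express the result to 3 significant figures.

17300000 BTU

5.69 × 3.93 = 22.36
0.568/0.189 = 3.005
R_total = 22.36 + 3.005 = 25.37 ft²·°F·h/BTU
Q = 2880 × (73.8 − 28.6) / 25.37 = 5132 BTU/h
E = 5132 × 3370 = 17290000 BTU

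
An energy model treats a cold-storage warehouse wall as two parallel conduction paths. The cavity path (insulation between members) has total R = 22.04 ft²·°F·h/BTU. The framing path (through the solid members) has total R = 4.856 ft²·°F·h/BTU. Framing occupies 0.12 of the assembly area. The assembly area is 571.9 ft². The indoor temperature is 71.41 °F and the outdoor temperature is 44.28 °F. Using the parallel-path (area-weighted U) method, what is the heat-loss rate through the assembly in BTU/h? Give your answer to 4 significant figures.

U_eff = 0.88/22.04 + 0.12/4.856 = 0.039927 + 0.024712 = 0.064639
R_eff = 1/U_eff = 15.471 ft²·°F·h/BTU
Q = 571.9 × (71.41 − 44.28) / 15.471 = 1002.9 BTU/h

1003 BTU/h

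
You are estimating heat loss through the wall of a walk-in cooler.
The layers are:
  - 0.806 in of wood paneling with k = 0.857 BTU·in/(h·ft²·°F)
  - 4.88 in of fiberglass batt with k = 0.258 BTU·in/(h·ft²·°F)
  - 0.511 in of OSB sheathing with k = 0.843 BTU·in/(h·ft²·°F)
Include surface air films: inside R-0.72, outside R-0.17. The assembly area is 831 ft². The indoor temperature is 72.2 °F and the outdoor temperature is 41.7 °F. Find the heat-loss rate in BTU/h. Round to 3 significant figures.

1190 BTU/h

0.806/0.857 = 0.9405
4.88/0.258 = 18.91
0.511/0.843 = 0.6062
R_total = 0.72 + 0.9405 + 18.91 + 0.6062 + 0.17 = 21.35 ft²·°F·h/BTU
Q = A·ΔT/R = 831 × (72.2 − 41.7) / 21.35 = 1187 BTU/h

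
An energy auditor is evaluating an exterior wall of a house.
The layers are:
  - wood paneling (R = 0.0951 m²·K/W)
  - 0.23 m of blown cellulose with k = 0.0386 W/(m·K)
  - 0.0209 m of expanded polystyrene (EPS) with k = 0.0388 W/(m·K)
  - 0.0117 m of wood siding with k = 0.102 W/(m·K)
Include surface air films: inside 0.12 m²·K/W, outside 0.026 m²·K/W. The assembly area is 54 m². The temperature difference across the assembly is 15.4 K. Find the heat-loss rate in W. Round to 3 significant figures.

121 W

0.23/0.0386 = 5.959
0.0209/0.0388 = 0.5387
0.0117/0.102 = 0.1147
R_total = 0.12 + 0.0951 + 5.959 + 0.5387 + 0.1147 + 0.026 = 6.853 m²·K/W
Q = A·ΔT/R = 54 × 15.4 / 6.853 = 121.3 W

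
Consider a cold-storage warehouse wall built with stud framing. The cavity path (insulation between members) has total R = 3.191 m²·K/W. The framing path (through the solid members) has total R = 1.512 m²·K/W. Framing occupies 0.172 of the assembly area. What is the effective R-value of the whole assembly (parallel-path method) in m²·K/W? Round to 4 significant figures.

U_eff = 0.828/3.191 + 0.172/1.512 = 0.25948 + 0.11376 = 0.37324
R_eff = 1/U_eff = 2.6793 m²·K/W

2.679 m²·K/W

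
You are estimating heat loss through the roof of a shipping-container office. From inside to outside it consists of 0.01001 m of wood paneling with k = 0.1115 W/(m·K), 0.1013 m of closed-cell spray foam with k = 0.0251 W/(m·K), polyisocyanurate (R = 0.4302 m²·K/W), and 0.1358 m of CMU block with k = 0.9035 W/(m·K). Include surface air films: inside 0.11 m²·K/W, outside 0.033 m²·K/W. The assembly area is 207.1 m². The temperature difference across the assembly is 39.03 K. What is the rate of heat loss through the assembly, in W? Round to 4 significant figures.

1667 W

0.01001/0.1115 = 0.089776
0.1013/0.0251 = 4.0359
0.1358/0.9035 = 0.1503
R_total = 0.11 + 0.089776 + 4.0359 + 0.4302 + 0.1503 + 0.033 = 4.8491 m²·K/W
Q = A·ΔT/R = 207.1 × 39.03 / 4.8491 = 1666.9 W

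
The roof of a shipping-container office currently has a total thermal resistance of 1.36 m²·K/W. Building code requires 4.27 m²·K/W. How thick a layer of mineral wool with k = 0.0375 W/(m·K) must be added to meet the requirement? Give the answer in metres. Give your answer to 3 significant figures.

ΔR = 4.27 − 1.36 = 2.91 m²·K/W
L = ΔR × k = 2.91 × 0.0375 = 0.1091 m

0.109 m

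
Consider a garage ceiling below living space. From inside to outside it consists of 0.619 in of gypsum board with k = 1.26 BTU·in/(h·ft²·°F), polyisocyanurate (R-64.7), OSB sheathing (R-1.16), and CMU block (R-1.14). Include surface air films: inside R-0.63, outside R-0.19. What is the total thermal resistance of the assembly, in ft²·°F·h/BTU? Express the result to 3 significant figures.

68.3 ft²·°F·h/BTU

0.619/1.26 = 0.4913
R_total = 0.63 + 0.4913 + 64.7 + 1.16 + 1.14 + 0.19 = 68.31 ft²·°F·h/BTU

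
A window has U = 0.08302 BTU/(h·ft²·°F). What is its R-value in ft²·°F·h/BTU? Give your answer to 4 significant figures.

12.05 ft²·°F·h/BTU

R = 1/U = 1/0.08302 = 12.045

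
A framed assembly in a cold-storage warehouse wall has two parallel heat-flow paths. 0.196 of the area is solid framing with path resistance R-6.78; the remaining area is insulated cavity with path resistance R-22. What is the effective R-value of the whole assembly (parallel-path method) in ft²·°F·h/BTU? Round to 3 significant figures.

U_eff = 0.804/22 + 0.196/6.78 = 0.03655 + 0.02891 = 0.06545
R_eff = 1/U_eff = 15.28 ft²·°F·h/BTU

15.3 ft²·°F·h/BTU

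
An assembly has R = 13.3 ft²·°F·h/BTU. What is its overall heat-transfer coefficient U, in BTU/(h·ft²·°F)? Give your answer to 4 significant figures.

0.07519 BTU/(h·ft²·°F)

U = 1/R = 1/13.3 = 0.075188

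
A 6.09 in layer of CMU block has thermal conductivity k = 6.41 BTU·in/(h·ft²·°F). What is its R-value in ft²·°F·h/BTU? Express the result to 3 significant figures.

R = L/k = 6.09/6.41 = 0.9501 ft²·°F·h/BTU

0.950 ft²·°F·h/BTU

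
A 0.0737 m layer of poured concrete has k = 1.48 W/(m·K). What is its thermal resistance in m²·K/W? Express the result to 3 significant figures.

R = L/k = 0.0737/1.48 = 0.0498 m²·K/W

0.0498 m²·K/W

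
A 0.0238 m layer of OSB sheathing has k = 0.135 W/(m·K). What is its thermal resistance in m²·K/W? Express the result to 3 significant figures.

R = L/k = 0.0238/0.135 = 0.1763 m²·K/W

0.176 m²·K/W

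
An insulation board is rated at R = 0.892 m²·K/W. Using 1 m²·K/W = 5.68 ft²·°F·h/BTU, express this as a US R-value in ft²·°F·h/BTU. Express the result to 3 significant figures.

5.07 ft²·°F·h/BTU

R_US = 0.892 × 5.68 = 5.067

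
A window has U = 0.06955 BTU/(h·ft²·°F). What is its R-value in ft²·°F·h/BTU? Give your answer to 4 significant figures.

R = 1/U = 1/0.06955 = 14.378

14.38 ft²·°F·h/BTU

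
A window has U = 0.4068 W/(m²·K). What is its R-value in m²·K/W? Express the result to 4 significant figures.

2.458 m²·K/W

R = 1/U = 1/0.4068 = 2.4582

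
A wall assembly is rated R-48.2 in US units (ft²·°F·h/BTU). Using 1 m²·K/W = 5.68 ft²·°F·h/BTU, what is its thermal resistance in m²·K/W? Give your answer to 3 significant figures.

8.49 m²·K/W

R_SI = 48.2/5.68 = 8.486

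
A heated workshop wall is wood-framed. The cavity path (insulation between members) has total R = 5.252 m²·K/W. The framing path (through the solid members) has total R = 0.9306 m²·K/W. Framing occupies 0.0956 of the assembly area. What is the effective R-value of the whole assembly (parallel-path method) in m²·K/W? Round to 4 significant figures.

3.637 m²·K/W

U_eff = 0.9044/5.252 + 0.0956/0.9306 = 0.1722 + 0.10273 = 0.27493
R_eff = 1/U_eff = 3.6373 m²·K/W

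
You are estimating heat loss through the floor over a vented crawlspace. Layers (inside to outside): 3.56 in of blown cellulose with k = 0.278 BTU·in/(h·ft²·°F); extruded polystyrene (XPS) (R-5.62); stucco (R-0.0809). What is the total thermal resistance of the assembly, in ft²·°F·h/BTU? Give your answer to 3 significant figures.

18.5 ft²·°F·h/BTU

3.56/0.278 = 12.81
R_total = 12.81 + 5.62 + 0.0809 = 18.51 ft²·°F·h/BTU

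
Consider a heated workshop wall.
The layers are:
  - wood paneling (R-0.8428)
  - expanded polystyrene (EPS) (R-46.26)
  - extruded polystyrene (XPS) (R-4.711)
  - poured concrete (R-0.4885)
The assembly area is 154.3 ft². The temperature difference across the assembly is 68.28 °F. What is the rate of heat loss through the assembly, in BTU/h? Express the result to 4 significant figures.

201.4 BTU/h

R_total = 0.8428 + 46.26 + 4.711 + 0.4885 = 52.302 ft²·°F·h/BTU
Q = A·ΔT/R = 154.3 × 68.28 / 52.302 = 201.44 BTU/h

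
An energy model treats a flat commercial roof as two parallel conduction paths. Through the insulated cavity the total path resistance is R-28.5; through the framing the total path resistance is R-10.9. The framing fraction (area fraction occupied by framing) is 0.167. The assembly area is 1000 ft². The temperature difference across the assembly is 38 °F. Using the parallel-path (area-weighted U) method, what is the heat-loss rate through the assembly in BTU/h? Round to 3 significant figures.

U_eff = 0.833/28.5 + 0.167/10.9 = 0.02923 + 0.01532 = 0.04455
R_eff = 1/U_eff = 22.45 ft²·°F·h/BTU
Q = 1000 × 38 / 22.45 = 1693 BTU/h

1690 BTU/h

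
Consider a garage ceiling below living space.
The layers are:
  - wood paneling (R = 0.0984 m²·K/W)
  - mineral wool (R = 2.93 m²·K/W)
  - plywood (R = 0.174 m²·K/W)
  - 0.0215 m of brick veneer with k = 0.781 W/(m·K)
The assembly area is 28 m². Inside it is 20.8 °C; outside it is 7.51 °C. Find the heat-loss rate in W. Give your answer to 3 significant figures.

0.0215/0.781 = 0.02753
R_total = 0.0984 + 2.93 + 0.174 + 0.02753 = 3.23 m²·K/W
Q = A·ΔT/R = 28 × (20.8 − 7.51) / 3.23 = 115.2 W

115 W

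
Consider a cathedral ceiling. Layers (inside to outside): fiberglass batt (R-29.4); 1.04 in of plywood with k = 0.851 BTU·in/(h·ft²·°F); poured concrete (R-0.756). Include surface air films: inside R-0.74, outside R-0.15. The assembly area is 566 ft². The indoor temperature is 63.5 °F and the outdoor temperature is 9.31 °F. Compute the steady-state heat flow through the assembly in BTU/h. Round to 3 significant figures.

951 BTU/h

1.04/0.851 = 1.222
R_total = 0.74 + 29.4 + 1.222 + 0.756 + 0.15 = 32.27 ft²·°F·h/BTU
Q = A·ΔT/R = 566 × (63.5 − 9.31) / 32.27 = 950.5 BTU/h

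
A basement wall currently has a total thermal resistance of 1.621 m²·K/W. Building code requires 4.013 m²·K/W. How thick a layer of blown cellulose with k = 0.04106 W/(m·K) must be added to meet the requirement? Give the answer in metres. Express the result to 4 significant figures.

ΔR = 4.013 − 1.621 = 2.392 m²·K/W
L = ΔR × k = 2.392 × 0.04106 = 0.098216 m

0.09822 m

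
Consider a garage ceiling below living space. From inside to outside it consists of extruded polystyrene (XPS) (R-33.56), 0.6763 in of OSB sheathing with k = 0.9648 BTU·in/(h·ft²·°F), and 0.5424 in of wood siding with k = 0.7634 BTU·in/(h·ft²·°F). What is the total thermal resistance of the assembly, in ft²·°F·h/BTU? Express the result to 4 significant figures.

34.97 ft²·°F·h/BTU

0.6763/0.9648 = 0.70097
0.5424/0.7634 = 0.71051
R_total = 33.56 + 0.70097 + 0.71051 = 34.971 ft²·°F·h/BTU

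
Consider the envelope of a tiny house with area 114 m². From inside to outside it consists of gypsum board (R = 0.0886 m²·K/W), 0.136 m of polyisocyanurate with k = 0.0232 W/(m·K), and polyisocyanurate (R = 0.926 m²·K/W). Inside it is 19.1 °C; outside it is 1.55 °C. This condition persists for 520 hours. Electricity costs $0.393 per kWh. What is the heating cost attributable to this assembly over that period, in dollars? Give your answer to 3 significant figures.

59.5 dollars

0.136/0.0232 = 5.862
R_total = 0.0886 + 5.862 + 0.926 = 6.877 m²·K/W
Q = 114 × (19.1 − 1.55) / 6.877 = 290.9 W
E = 290.9 W × 520 h / 1000 = 151.3 kWh
Cost = 151.3 × 0.393 = $59.46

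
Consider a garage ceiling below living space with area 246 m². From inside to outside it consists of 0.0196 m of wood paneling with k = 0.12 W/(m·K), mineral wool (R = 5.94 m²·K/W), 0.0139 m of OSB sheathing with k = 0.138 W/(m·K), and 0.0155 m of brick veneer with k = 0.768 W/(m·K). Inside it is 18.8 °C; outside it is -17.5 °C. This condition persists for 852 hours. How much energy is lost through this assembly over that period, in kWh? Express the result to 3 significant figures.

1220 kWh

0.0196/0.12 = 0.1633
0.0139/0.138 = 0.1007
0.0155/0.768 = 0.02018
R_total = 0.1633 + 5.94 + 0.1007 + 0.02018 = 6.224 m²·K/W
Q = 246 × (18.8 − (-17.5)) / 6.224 = 1435 W
E = 1435 W × 852 h / 1000 = 1222 kWh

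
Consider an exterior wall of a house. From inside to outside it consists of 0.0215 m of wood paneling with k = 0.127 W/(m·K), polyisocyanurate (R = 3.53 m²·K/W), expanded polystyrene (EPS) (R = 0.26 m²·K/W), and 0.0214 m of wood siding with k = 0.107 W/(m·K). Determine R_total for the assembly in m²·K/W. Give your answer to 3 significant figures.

4.16 m²·K/W

0.0215/0.127 = 0.1693
0.0214/0.107 = 0.2
R_total = 0.1693 + 3.53 + 0.26 + 0.2 = 4.159 m²·K/W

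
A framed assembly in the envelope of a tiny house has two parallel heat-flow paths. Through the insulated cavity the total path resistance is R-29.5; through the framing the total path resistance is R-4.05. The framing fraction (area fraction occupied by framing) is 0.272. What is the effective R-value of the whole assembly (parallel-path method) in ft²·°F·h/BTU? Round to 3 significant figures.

10.9 ft²·°F·h/BTU

U_eff = 0.728/29.5 + 0.272/4.05 = 0.02468 + 0.06716 = 0.09184
R_eff = 1/U_eff = 10.89 ft²·°F·h/BTU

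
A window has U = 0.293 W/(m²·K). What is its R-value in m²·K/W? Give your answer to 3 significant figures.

3.41 m²·K/W

R = 1/U = 1/0.293 = 3.413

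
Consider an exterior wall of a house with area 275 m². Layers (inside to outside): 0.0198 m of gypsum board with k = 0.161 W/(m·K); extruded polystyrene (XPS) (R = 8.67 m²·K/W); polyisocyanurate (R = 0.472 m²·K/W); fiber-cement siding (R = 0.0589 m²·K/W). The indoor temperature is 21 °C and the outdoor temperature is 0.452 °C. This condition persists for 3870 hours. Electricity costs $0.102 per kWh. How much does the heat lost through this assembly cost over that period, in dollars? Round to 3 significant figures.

239 dollars

0.0198/0.161 = 0.123
R_total = 0.123 + 8.67 + 0.472 + 0.0589 = 9.324 m²·K/W
Q = 275 × (21 − 0.452) / 9.324 = 606 W
E = 606 W × 3870 h / 1000 = 2345 kWh
Cost = 2345 × 0.102 = $239.2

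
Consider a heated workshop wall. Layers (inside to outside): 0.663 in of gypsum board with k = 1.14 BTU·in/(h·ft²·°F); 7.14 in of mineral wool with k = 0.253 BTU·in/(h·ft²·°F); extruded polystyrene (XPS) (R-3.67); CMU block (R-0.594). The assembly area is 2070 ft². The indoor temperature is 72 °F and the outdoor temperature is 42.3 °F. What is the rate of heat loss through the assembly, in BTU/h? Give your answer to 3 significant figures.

1860 BTU/h

0.663/1.14 = 0.5816
7.14/0.253 = 28.22
R_total = 0.5816 + 28.22 + 3.67 + 0.594 = 33.07 ft²·°F·h/BTU
Q = A·ΔT/R = 2070 × (72 − 42.3) / 33.07 = 1859 BTU/h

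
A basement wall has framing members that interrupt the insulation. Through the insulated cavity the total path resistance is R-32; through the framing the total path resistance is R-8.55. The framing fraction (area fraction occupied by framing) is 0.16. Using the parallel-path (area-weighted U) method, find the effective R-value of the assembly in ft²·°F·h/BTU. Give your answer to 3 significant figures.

22.2 ft²·°F·h/BTU

U_eff = 0.84/32 + 0.16/8.55 = 0.02625 + 0.01871 = 0.04496
R_eff = 1/U_eff = 22.24 ft²·°F·h/BTU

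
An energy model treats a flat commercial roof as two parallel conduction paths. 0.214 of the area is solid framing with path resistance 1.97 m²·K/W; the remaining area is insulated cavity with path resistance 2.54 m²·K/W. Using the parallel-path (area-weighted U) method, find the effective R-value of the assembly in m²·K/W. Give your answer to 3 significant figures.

U_eff = 0.786/2.54 + 0.214/1.97 = 0.3094 + 0.1086 = 0.4181
R_eff = 1/U_eff = 2.392 m²·K/W

2.39 m²·K/W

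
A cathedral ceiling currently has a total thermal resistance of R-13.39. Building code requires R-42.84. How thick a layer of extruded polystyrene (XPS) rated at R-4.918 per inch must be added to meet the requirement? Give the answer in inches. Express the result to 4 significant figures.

5.988 in

ΔR = 42.84 − 13.39 = 29.45 ft²·°F·h/BTU
L = ΔR / (R/in) = 29.45/4.918 = 5.9882 in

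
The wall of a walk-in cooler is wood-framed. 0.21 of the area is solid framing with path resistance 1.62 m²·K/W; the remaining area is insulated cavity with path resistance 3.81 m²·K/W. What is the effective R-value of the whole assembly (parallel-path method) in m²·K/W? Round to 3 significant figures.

2.97 m²·K/W

U_eff = 0.79/3.81 + 0.21/1.62 = 0.2073 + 0.1296 = 0.337
R_eff = 1/U_eff = 2.968 m²·K/W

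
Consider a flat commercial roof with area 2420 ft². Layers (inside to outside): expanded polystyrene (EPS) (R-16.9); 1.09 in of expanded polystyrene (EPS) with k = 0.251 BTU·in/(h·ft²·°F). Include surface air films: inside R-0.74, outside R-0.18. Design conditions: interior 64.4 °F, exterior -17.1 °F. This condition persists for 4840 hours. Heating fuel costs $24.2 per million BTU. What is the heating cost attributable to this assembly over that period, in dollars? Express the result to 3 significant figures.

1.09/0.251 = 4.343
R_total = 0.74 + 16.9 + 4.343 + 0.18 = 22.16 ft²·°F·h/BTU
Q = 2420 × (64.4 − (-17.1)) / 22.16 = 8899 BTU/h
E = 8899 × 4840 = 43070000 BTU
Cost = 43070000/10⁶ × 24.2 = $1042

1040 dollars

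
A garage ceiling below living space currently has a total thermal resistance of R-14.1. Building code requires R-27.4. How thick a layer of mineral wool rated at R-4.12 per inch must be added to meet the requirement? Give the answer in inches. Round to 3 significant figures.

ΔR = 27.4 − 14.1 = 13.3 ft²·°F·h/BTU
L = ΔR / (R/in) = 13.3/4.12 = 3.228 in

3.23 in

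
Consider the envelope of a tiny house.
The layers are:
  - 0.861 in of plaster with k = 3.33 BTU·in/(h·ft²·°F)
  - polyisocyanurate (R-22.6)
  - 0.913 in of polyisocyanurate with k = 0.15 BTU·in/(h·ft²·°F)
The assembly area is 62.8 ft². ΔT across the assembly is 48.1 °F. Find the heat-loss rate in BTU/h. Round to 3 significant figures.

104 BTU/h

0.861/3.33 = 0.2586
0.913/0.15 = 6.087
R_total = 0.2586 + 22.6 + 6.087 = 28.95 ft²·°F·h/BTU
Q = A·ΔT/R = 62.8 × 48.1 / 28.95 = 104.4 BTU/h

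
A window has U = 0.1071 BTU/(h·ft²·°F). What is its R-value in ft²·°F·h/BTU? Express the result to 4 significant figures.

9.337 ft²·°F·h/BTU

R = 1/U = 1/0.1071 = 9.3371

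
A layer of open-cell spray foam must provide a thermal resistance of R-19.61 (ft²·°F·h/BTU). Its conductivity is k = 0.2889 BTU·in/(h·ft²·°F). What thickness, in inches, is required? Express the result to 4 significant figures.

5.665 in

L = R × k = 19.61 × 0.2889 = 5.6653 in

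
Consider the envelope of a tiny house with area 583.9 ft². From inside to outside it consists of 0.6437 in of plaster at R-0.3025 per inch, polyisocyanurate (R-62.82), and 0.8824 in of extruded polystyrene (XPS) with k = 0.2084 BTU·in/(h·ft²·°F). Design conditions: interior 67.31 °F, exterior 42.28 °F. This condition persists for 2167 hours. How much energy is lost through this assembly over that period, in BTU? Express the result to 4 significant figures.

470900 BTU

0.6437 × 0.3025 = 0.19472
0.8824/0.2084 = 4.2342
R_total = 0.19472 + 62.82 + 4.2342 = 67.249 ft²·°F·h/BTU
Q = 583.9 × (67.31 − 42.28) / 67.249 = 217.33 BTU/h
E = 217.33 × 2167 = 470950 BTU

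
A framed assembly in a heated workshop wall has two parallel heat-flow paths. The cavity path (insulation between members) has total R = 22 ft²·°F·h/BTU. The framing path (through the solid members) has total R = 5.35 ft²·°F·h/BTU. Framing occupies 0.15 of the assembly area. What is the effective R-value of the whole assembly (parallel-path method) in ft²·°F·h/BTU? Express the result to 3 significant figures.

15.0 ft²·°F·h/BTU

U_eff = 0.85/22 + 0.15/5.35 = 0.03864 + 0.02804 = 0.06667
R_eff = 1/U_eff = 15 ft²·°F·h/BTU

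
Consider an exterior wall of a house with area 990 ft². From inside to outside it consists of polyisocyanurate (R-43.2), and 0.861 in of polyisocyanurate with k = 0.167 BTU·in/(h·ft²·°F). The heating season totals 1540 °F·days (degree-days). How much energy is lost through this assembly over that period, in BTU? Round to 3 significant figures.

0.861/0.167 = 5.156
R_total = 43.2 + 5.156 = 48.36 ft²·°F·h/BTU
E = A × HDD × 24 / R = 990 × 1540 × 24 / 48.36 = 756700 BTU

757000 BTU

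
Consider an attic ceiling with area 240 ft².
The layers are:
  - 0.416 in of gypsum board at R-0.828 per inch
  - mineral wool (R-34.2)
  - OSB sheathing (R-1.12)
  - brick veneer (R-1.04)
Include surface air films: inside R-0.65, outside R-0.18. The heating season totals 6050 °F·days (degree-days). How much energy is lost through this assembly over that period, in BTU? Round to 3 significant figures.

928000 BTU

0.416 × 0.828 = 0.3444
R_total = 0.65 + 0.3444 + 34.2 + 1.12 + 1.04 + 0.18 = 37.53 ft²·°F·h/BTU
E = A × HDD × 24 / R = 240 × 6050 × 24 / 37.53 = 928400 BTU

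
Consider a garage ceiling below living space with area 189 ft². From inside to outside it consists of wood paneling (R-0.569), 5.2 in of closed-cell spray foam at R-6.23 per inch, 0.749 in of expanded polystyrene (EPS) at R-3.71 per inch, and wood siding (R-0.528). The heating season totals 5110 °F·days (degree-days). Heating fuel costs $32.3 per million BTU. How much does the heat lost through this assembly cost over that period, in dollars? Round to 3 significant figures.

5.2 × 6.23 = 32.4
0.749 × 3.71 = 2.779
R_total = 0.569 + 32.4 + 2.779 + 0.528 = 36.27 ft²·°F·h/BTU
E = A × HDD × 24 / R = 189 × 5110 × 24 / 36.27 = 639000 BTU
Cost = 639000/10⁶ × 32.3 = $20.64

20.6 dollars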